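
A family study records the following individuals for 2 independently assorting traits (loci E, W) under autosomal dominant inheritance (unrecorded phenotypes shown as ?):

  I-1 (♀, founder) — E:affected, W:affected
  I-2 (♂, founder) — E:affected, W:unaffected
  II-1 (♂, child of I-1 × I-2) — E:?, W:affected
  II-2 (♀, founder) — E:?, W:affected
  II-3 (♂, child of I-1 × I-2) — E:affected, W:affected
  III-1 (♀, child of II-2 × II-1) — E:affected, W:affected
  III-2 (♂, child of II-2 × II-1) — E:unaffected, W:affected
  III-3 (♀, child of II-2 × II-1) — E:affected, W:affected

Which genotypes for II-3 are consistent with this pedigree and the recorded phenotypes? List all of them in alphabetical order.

II-3 ∈ {EE Ww, Ee Ww}

E/I-1 aff ·: Ee|EE
E/I-2 aff ·: Ee|EE
E/II-1 ? I-1×I-2: ee|Ee
E/II-2 ? ·: ee|Ee
E/II-3 aff I-1×I-2: Ee|EE
E/III-1 aff II-2×II-1: Ee|EE
E/III-2 un II-2×II-1: ee
E/III-3 aff II-2×II-1: Ee|EE
⇒ E over [I-1,I-2,II-1,II-2,II-3,III-1,III-2,III-3]: 32 consistent
W/I-1 aff ·: Ww|WW
W/I-2 un ·: ww
W/II-1 aff I-1×I-2: Ww
W/II-2 aff ·: Ww|WW
W/II-3 aff I-1×I-2: Ww
W/III-1 aff II-2×II-1: Ww|WW
W/III-2 aff II-2×II-1: Ww|WW
W/III-3 aff II-2×II-1: Ww|WW
⇒ W over [I-1,I-2,II-1,II-2,II-3,III-1,III-2,III-3]: 32 consistent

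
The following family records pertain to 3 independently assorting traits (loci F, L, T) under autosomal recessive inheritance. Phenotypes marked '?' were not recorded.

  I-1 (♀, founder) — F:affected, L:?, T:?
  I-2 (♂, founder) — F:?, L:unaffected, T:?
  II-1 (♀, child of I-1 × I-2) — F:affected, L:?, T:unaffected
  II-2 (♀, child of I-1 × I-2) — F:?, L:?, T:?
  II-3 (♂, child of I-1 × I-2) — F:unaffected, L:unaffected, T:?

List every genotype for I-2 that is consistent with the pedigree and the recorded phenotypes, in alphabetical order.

I-2 ∈ {Ff LL TT, Ff LL Tt, Ff LL tt, Ff Ll TT, Ff Ll Tt, Ff Ll tt}

F/I-1 aff ·: ff
F/I-2 ? ·: Ff
F/II-1 aff I-1×I-2: ff
F/II-2 ? I-1×I-2: Ff|ff
F/II-3 un I-1×I-2: Ff
⇒ F over [I-1,I-2,II-1,II-2,II-3]: 2 consistent
L/I-1 ? ·: LL|Ll|ll
L/I-2 un ·: LL|Ll
L/II-1 ? I-1×I-2: LL|Ll|ll
L/II-2 ? I-1×I-2: LL|Ll|ll
L/II-3 un I-1×I-2: LL|Ll
⇒ L over [I-1,I-2,II-1,II-2,II-3]: 40 consistent
T/I-1 ? ·: TT|Tt|tt
T/I-2 ? ·: TT|Tt|tt
T/II-1 un I-1×I-2: TT|Tt
T/II-2 ? I-1×I-2: TT|Tt|tt
T/II-3 ? I-1×I-2: TT|Tt|tt
⇒ T over [I-1,I-2,II-1,II-2,II-3]: 45 consistent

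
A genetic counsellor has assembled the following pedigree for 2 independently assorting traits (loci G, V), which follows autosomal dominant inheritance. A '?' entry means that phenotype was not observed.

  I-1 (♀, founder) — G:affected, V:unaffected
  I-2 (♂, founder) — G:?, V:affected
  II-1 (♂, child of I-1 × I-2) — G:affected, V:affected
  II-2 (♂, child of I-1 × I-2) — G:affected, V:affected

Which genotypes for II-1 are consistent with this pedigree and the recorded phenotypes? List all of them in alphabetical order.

G/I-1 aff ·: Gg|GG
G/I-2 ? ·: gg|Gg|GG
G/II-1 aff I-1×I-2: Gg|GG
G/II-2 aff I-1×I-2: Gg|GG
⇒ G over [I-1,I-2,II-1,II-2]: 15 consistent
V/I-1 un ·: vv
V/I-2 aff ·: Vv|VV
V/II-1 aff I-1×I-2: Vv
V/II-2 aff I-1×I-2: Vv
⇒ V over [I-1,I-2,II-1,II-2]: 2 consistent

II-1 ∈ {GG Vv, Gg Vv}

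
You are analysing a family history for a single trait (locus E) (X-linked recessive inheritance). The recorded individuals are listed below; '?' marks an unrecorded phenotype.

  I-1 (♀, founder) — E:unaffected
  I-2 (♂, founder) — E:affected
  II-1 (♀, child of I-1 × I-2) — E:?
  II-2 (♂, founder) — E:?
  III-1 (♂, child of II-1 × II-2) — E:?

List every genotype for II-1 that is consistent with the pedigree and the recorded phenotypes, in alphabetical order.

E/I-1 un ·: X^EX^E|X^EX^e
E/I-2 aff ·: X^eY
E/II-1 ? I-1×I-2: X^EX^e|X^eX^e
E/II-2 ? ·: X^EY|X^eY
E/III-1 ? II-1×II-2: X^EY|X^eY
⇒ E over [I-1,I-2,II-1,II-2,III-1]: 10 consistent

II-1 ∈ {X^EX^e, X^eX^e}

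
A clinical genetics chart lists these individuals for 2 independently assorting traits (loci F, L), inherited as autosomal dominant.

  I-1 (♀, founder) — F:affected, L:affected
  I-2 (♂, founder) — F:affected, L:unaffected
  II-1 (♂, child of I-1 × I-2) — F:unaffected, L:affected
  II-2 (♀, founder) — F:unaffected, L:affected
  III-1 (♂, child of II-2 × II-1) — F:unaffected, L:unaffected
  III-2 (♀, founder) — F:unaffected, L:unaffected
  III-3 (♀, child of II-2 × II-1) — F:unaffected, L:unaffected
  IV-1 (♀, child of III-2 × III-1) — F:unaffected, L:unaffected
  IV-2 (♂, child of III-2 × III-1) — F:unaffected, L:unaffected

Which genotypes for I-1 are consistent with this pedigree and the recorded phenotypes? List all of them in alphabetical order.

F/I-1 aff ·: Ff
F/I-2 aff ·: Ff
F/II-1 un I-1×I-2: ff
F/II-2 un ·: ff
F/III-1 un II-2×II-1: ff
F/III-2 un ·: ff
F/III-3 un II-2×II-1: ff
F/IV-1 un III-2×III-1: ff
F/IV-2 un III-2×III-1: ff
⇒ F over [I-1,I-2,II-1,II-2,III-1,III-2,III-3,IV-1,IV-2]: 1 consistent
L/I-1 aff ·: Ll|LL
L/I-2 un ·: ll
L/II-1 aff I-1×I-2: Ll
L/II-2 aff ·: Ll
L/III-1 un II-2×II-1: ll
L/III-2 un ·: ll
L/III-3 un II-2×II-1: ll
L/IV-1 un III-2×III-1: ll
L/IV-2 un III-2×III-1: ll
⇒ L over [I-1,I-2,II-1,II-2,III-1,III-2,III-3,IV-1,IV-2]: 2 consistent

I-1 ∈ {Ff LL, Ff Ll}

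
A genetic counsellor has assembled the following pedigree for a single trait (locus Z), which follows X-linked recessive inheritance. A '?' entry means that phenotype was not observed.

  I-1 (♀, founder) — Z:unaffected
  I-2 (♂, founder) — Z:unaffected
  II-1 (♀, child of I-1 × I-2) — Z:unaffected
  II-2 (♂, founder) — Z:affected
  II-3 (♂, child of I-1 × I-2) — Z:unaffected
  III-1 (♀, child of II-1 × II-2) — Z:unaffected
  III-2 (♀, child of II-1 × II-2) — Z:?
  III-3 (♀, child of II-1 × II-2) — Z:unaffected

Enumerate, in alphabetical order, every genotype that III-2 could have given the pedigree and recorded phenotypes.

III-2 ∈ {X^ZX^z, X^zX^z}

Z/I-1 un ·: X^ZX^Z|X^ZX^z
Z/I-2 un ·: X^ZY
Z/II-1 un I-1×I-2: X^ZX^Z|X^ZX^z
Z/II-2 aff ·: X^zY
Z/II-3 un I-1×I-2: X^ZY
Z/III-1 un II-1×II-2: X^ZX^z
Z/III-2 ? II-1×II-2: X^ZX^z|X^zX^z
Z/III-3 un II-1×II-2: X^ZX^z
⇒ Z over [I-1,I-2,II-1,II-2,II-3,III-1,III-2,III-3]: 4 consistent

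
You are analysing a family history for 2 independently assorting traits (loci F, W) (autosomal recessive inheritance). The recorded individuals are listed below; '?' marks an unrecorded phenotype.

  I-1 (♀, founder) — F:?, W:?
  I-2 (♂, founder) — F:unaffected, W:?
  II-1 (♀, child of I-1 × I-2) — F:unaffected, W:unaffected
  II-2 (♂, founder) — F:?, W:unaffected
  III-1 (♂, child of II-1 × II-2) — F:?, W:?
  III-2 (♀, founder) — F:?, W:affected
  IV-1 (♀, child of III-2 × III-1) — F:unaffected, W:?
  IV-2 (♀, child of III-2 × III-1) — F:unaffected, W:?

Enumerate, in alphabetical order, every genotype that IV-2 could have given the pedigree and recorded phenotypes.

IV-2 ∈ {FF Ww, FF ww, Ff Ww, Ff ww}

F/I-1 ? ·: FF|Ff|ff
F/I-2 un ·: FF|Ff
F/II-1 un I-1×I-2: FF|Ff
F/II-2 ? ·: FF|Ff|ff
F/III-1 ? II-1×II-2: FF|Ff|ff
F/III-2 ? ·: FF|Ff|ff
F/IV-1 un III-2×III-1: FF|Ff
F/IV-2 un III-2×III-1: FF|Ff
⇒ F over [I-1,I-2,II-1,II-2,III-1,III-2,IV-1,IV-2]: 335 consistent
W/I-1 ? ·: WW|Ww|ww
W/I-2 ? ·: WW|Ww|ww
W/II-1 un I-1×I-2: WW|Ww
W/II-2 un ·: WW|Ww
W/III-1 ? II-1×II-2: WW|Ww|ww
W/III-2 aff ·: ww
W/IV-1 ? III-2×III-1: Ww|ww
W/IV-2 ? III-2×III-1: Ww|ww
⇒ W over [I-1,I-2,II-1,II-2,III-1,III-2,IV-1,IV-2]: 101 consistent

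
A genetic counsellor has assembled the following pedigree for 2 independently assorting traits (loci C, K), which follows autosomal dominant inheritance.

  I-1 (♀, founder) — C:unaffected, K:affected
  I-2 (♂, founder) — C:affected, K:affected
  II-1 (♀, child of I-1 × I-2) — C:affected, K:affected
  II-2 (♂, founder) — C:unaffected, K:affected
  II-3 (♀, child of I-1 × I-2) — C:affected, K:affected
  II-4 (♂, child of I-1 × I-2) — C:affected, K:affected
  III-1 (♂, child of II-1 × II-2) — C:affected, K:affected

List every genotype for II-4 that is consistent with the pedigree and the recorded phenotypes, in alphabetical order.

II-4 ∈ {Cc KK, Cc Kk}

C/I-1 un ·: cc
C/I-2 aff ·: Cc|CC
C/II-1 aff I-1×I-2: Cc
C/II-2 un ·: cc
C/II-3 aff I-1×I-2: Cc
C/II-4 aff I-1×I-2: Cc
C/III-1 aff II-1×II-2: Cc
⇒ C over [I-1,I-2,II-1,II-2,II-3,II-4,III-1]: 2 consistent
K/I-1 aff ·: Kk|KK
K/I-2 aff ·: Kk|KK
K/II-1 aff I-1×I-2: Kk|KK
K/II-2 aff ·: Kk|KK
K/II-3 aff I-1×I-2: Kk|KK
K/II-4 aff I-1×I-2: Kk|KK
K/III-1 aff II-1×II-2: Kk|KK
⇒ K over [I-1,I-2,II-1,II-2,II-3,II-4,III-1]: 87 consistent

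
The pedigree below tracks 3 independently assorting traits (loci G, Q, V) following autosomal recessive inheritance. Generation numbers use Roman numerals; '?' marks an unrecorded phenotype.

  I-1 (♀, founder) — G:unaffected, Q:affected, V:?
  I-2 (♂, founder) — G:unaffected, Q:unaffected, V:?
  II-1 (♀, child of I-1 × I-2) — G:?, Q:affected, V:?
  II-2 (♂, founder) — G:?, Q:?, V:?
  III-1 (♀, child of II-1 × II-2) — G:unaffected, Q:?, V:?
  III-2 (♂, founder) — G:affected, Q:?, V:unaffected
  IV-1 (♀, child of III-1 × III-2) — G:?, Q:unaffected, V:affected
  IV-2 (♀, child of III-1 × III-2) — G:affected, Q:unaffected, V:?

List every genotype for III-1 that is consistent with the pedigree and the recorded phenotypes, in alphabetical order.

G/I-1 un ·: GG|Gg
G/I-2 un ·: GG|Gg
G/II-1 ? I-1×I-2: GG|Gg|gg
G/II-2 ? ·: GG|Gg|gg
G/III-1 un II-1×II-2: Gg
G/III-2 aff ·: gg
G/IV-1 ? III-1×III-2: Gg|gg
G/IV-2 aff III-1×III-2: gg
⇒ G over [I-1,I-2,II-1,II-2,III-1,III-2,IV-1,IV-2]: 38 consistent
Q/I-1 aff ·: qq
Q/I-2 un ·: Qq
Q/II-1 aff I-1×I-2: qq
Q/II-2 ? ·: QQ|Qq|qq
Q/III-1 ? II-1×II-2: Qq|qq
Q/III-2 ? ·: QQ|Qq|qq
Q/IV-1 un III-1×III-2: QQ|Qq
Q/IV-2 un III-1×III-2: QQ|Qq
⇒ Q over [I-1,I-2,II-1,II-2,III-1,III-2,IV-1,IV-2]: 22 consistent
V/I-1 ? ·: VV|Vv|vv
V/I-2 ? ·: VV|Vv|vv
V/II-1 ? I-1×I-2: VV|Vv|vv
V/II-2 ? ·: VV|Vv|vv
V/III-1 ? II-1×II-2: Vv|vv
V/III-2 un ·: Vv
V/IV-1 aff III-1×III-2: vv
V/IV-2 ? III-1×III-2: VV|Vv|vv
⇒ V over [I-1,I-2,II-1,II-2,III-1,III-2,IV-1,IV-2]: 155 consistent

III-1 ∈ {Gg Qq Vv, Gg Qq vv, Gg qq Vv, Gg qq vv}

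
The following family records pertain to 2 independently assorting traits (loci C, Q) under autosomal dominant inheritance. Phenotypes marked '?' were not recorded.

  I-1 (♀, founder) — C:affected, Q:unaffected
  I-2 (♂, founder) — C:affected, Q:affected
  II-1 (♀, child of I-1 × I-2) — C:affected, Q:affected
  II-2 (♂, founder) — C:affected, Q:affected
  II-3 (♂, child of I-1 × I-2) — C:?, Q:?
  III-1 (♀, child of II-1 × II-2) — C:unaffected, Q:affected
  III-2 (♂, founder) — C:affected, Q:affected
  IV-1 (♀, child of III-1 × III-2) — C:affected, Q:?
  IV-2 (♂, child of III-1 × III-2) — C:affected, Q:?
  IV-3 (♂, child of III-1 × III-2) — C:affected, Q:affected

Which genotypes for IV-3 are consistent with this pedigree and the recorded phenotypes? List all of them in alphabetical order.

IV-3 ∈ {Cc QQ, Cc Qq}

C/I-1 aff ·: Cc|CC
C/I-2 aff ·: Cc|CC
C/II-1 aff I-1×I-2: Cc
C/II-2 aff ·: Cc
C/II-3 ? I-1×I-2: cc|Cc|CC
C/III-1 un II-1×II-2: cc
C/III-2 aff ·: Cc|CC
C/IV-1 aff III-1×III-2: Cc
C/IV-2 aff III-1×III-2: Cc
C/IV-3 aff III-1×III-2: Cc
⇒ C over [I-1,I-2,II-1,II-2,II-3,III-1,III-2,IV-1,IV-2,IV-3]: 14 consistent
Q/I-1 un ·: qq
Q/I-2 aff ·: Qq|QQ
Q/II-1 aff I-1×I-2: Qq
Q/II-2 aff ·: Qq|QQ
Q/II-3 ? I-1×I-2: qq|Qq
Q/III-1 aff II-1×II-2: Qq|QQ
Q/III-2 aff ·: Qq|QQ
Q/IV-1 ? III-1×III-2: qq|Qq|QQ
Q/IV-2 ? III-1×III-2: qq|Qq|QQ
Q/IV-3 aff III-1×III-2: Qq|QQ
⇒ Q over [I-1,I-2,II-1,II-2,II-3,III-1,III-2,IV-1,IV-2,IV-3]: 210 consistent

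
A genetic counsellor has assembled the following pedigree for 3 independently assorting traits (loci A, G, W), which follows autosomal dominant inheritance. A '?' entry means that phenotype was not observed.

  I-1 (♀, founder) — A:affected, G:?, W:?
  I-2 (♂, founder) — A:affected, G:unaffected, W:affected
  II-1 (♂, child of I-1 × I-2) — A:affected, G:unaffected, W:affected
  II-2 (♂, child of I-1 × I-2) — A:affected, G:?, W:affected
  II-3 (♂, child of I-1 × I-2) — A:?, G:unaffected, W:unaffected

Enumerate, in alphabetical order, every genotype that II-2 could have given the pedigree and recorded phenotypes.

A/I-1 aff ·: Aa|AA
A/I-2 aff ·: Aa|AA
A/II-1 aff I-1×I-2: Aa|AA
A/II-2 aff I-1×I-2: Aa|AA
A/II-3 ? I-1×I-2: aa|Aa|AA
⇒ A over [I-1,I-2,II-1,II-2,II-3]: 29 consistent
G/I-1 ? ·: gg|Gg
G/I-2 un ·: gg
G/II-1 un I-1×I-2: gg
G/II-2 ? I-1×I-2: gg|Gg
G/II-3 un I-1×I-2: gg
⇒ G over [I-1,I-2,II-1,II-2,II-3]: 3 consistent
W/I-1 ? ·: ww|Ww
W/I-2 aff ·: Ww
W/II-1 aff I-1×I-2: Ww|WW
W/II-2 aff I-1×I-2: Ww|WW
W/II-3 un I-1×I-2: ww
⇒ W over [I-1,I-2,II-1,II-2,II-3]: 5 consistent

II-2 ∈ {AA Gg WW, AA Gg Ww, AA gg WW, AA gg Ww, Aa Gg WW, Aa Gg Ww, Aa gg WW, Aa gg Ww}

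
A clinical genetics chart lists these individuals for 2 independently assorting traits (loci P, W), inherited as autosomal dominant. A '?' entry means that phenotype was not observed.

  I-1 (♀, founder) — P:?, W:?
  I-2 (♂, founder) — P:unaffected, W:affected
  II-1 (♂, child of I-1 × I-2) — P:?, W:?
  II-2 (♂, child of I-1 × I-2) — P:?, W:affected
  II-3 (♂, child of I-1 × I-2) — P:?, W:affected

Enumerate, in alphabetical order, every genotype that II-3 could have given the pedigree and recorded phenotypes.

II-3 ∈ {Pp WW, Pp Ww, pp WW, pp Ww}

P/I-1 ? ·: pp|Pp|PP
P/I-2 un ·: pp
P/II-1 ? I-1×I-2: pp|Pp
P/II-2 ? I-1×I-2: pp|Pp
P/II-3 ? I-1×I-2: pp|Pp
⇒ P over [I-1,I-2,II-1,II-2,II-3]: 10 consistent
W/I-1 ? ·: ww|Ww|WW
W/I-2 aff ·: Ww|WW
W/II-1 ? I-1×I-2: ww|Ww|WW
W/II-2 aff I-1×I-2: Ww|WW
W/II-3 aff I-1×I-2: Ww|WW
⇒ W over [I-1,I-2,II-1,II-2,II-3]: 32 consistent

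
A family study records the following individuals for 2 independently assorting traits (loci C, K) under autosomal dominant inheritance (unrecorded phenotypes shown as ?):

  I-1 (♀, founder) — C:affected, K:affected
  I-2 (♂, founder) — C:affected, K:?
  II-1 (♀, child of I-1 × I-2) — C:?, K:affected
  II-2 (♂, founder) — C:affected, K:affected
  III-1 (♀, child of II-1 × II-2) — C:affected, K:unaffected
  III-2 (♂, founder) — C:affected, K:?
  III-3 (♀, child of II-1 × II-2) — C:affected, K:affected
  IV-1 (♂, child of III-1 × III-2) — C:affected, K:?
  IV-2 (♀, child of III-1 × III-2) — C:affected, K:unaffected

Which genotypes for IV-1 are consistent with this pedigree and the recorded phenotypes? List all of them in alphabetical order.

C/I-1 aff ·: Cc|CC
C/I-2 aff ·: Cc|CC
C/II-1 ? I-1×I-2: cc|Cc|CC
C/II-2 aff ·: Cc|CC
C/III-1 aff II-1×II-2: Cc|CC
C/III-2 aff ·: Cc|CC
C/III-3 aff II-1×II-2: Cc|CC
C/IV-1 aff III-1×III-2: Cc|CC
C/IV-2 aff III-1×III-2: Cc|CC
⇒ C over [I-1,I-2,II-1,II-2,III-1,III-2,III-3,IV-1,IV-2]: 296 consistent
K/I-1 aff ·: Kk|KK
K/I-2 ? ·: kk|Kk|KK
K/II-1 aff I-1×I-2: Kk
K/II-2 aff ·: Kk
K/III-1 un II-1×II-2: kk
K/III-2 ? ·: kk|Kk
K/III-3 aff II-1×II-2: Kk|KK
K/IV-1 ? III-1×III-2: kk|Kk
K/IV-2 un III-1×III-2: kk
⇒ K over [I-1,I-2,II-1,II-2,III-1,III-2,III-3,IV-1,IV-2]: 30 consistent

IV-1 ∈ {CC Kk, CC kk, Cc Kk, Cc kk}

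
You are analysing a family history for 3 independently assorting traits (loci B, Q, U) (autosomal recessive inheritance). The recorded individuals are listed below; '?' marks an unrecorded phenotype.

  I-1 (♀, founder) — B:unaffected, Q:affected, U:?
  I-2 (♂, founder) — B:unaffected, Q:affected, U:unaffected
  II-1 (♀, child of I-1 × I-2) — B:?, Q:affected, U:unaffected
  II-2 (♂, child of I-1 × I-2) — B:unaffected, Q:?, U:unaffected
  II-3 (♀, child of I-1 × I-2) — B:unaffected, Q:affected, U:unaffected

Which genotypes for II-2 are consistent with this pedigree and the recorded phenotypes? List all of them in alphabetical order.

II-2 ∈ {BB qq UU, BB qq Uu, Bb qq UU, Bb qq Uu}

B/I-1 un ·: BB|Bb
B/I-2 un ·: BB|Bb
B/II-1 ? I-1×I-2: BB|Bb|bb
B/II-2 un I-1×I-2: BB|Bb
B/II-3 un I-1×I-2: BB|Bb
⇒ B over [I-1,I-2,II-1,II-2,II-3]: 29 consistent
Q/I-1 aff ·: qq
Q/I-2 aff ·: qq
Q/II-1 aff I-1×I-2: qq
Q/II-2 ? I-1×I-2: qq
Q/II-3 aff I-1×I-2: qq
⇒ Q over [I-1,I-2,II-1,II-2,II-3]: 1 consistent
U/I-1 ? ·: UU|Uu|uu
U/I-2 un ·: UU|Uu
U/II-1 un I-1×I-2: UU|Uu
U/II-2 un I-1×I-2: UU|Uu
U/II-3 un I-1×I-2: UU|Uu
⇒ U over [I-1,I-2,II-1,II-2,II-3]: 27 consistent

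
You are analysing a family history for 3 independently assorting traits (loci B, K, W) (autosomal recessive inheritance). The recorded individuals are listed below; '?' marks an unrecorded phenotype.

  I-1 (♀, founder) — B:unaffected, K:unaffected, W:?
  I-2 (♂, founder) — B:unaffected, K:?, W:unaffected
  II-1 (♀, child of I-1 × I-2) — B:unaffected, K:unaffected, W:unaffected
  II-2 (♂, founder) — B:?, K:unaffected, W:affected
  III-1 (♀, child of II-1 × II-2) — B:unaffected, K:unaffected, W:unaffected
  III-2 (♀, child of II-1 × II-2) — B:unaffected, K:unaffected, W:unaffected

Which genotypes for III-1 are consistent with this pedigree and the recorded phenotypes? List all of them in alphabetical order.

III-1 ∈ {BB KK Ww, BB Kk Ww, Bb KK Ww, Bb Kk Ww}

B/I-1 un ·: BB|Bb
B/I-2 un ·: BB|Bb
B/II-1 un I-1×I-2: BB|Bb
B/II-2 ? ·: BB|Bb|bb
B/III-1 un II-1×II-2: BB|Bb
B/III-2 un II-1×II-2: BB|Bb
⇒ B over [I-1,I-2,II-1,II-2,III-1,III-2]: 51 consistent
K/I-1 un ·: KK|Kk
K/I-2 ? ·: KK|Kk|kk
K/II-1 un I-1×I-2: KK|Kk
K/II-2 un ·: KK|Kk
K/III-1 un II-1×II-2: KK|Kk
K/III-2 un II-1×II-2: KK|Kk
⇒ K over [I-1,I-2,II-1,II-2,III-1,III-2]: 60 consistent
W/I-1 ? ·: WW|Ww|ww
W/I-2 un ·: WW|Ww
W/II-1 un I-1×I-2: WW|Ww
W/II-2 aff ·: ww
W/III-1 un II-1×II-2: Ww
W/III-2 un II-1×II-2: Ww
⇒ W over [I-1,I-2,II-1,II-2,III-1,III-2]: 9 consistent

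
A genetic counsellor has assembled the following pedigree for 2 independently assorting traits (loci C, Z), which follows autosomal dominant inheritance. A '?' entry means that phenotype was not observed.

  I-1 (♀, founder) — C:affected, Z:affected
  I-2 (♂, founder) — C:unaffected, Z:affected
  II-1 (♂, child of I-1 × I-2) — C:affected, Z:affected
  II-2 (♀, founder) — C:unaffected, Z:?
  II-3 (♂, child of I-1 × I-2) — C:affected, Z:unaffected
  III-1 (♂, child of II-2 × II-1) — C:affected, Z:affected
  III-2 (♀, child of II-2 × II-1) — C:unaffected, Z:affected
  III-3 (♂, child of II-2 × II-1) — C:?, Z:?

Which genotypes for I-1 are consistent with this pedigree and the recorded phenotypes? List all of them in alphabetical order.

C/I-1 aff ·: Cc|CC
C/I-2 un ·: cc
C/II-1 aff I-1×I-2: Cc
C/II-2 un ·: cc
C/II-3 aff I-1×I-2: Cc
C/III-1 aff II-2×II-1: Cc
C/III-2 un II-2×II-1: cc
C/III-3 ? II-2×II-1: cc|Cc
⇒ C over [I-1,I-2,II-1,II-2,II-3,III-1,III-2,III-3]: 4 consistent
Z/I-1 aff ·: Zz
Z/I-2 aff ·: Zz
Z/II-1 aff I-1×I-2: Zz|ZZ
Z/II-2 ? ·: zz|Zz|ZZ
Z/II-3 un I-1×I-2: zz
Z/III-1 aff II-2×II-1: Zz|ZZ
Z/III-2 aff II-2×II-1: Zz|ZZ
Z/III-3 ? II-2×II-1: zz|Zz|ZZ
⇒ Z over [I-1,I-2,II-1,II-2,II-3,III-1,III-2,III-3]: 32 consistent

I-1 ∈ {CC Zz, Cc Zz}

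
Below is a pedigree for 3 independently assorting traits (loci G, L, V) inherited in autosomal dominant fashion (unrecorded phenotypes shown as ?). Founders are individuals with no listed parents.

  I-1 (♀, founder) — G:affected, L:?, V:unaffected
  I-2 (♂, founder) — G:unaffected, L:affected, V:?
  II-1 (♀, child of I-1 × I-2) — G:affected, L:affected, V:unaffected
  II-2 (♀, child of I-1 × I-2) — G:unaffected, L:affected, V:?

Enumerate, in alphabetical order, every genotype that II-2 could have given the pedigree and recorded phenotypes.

G/I-1 aff ·: Gg
G/I-2 un ·: gg
G/II-1 aff I-1×I-2: Gg
G/II-2 un I-1×I-2: gg
⇒ G over [I-1,I-2,II-1,II-2]: 1 consistent
L/I-1 ? ·: ll|Ll|LL
L/I-2 aff ·: Ll|LL
L/II-1 aff I-1×I-2: Ll|LL
L/II-2 aff I-1×I-2: Ll|LL
⇒ L over [I-1,I-2,II-1,II-2]: 15 consistent
V/I-1 un ·: vv
V/I-2 ? ·: vv|Vv
V/II-1 un I-1×I-2: vv
V/II-2 ? I-1×I-2: vv|Vv
⇒ V over [I-1,I-2,II-1,II-2]: 3 consistent

II-2 ∈ {gg LL Vv, gg LL vv, gg Ll Vv, gg Ll vv}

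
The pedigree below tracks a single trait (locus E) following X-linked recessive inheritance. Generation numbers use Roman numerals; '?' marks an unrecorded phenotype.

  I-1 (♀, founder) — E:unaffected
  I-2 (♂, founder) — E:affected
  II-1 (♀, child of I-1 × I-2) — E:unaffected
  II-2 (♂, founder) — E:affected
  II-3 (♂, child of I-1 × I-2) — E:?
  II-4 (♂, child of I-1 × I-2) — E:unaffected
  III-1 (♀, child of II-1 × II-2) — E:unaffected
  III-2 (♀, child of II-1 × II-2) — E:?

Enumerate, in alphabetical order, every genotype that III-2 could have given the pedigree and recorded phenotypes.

III-2 ∈ {X^EX^e, X^eX^e}

E/I-1 un ·: X^EX^E|X^EX^e
E/I-2 aff ·: X^eY
E/II-1 un I-1×I-2: X^EX^e
E/II-2 aff ·: X^eY
E/II-3 ? I-1×I-2: X^EY|X^eY
E/II-4 un I-1×I-2: X^EY
E/III-1 un II-1×II-2: X^EX^e
E/III-2 ? II-1×II-2: X^EX^e|X^eX^e
⇒ E over [I-1,I-2,II-1,II-2,II-3,II-4,III-1,III-2]: 6 consistent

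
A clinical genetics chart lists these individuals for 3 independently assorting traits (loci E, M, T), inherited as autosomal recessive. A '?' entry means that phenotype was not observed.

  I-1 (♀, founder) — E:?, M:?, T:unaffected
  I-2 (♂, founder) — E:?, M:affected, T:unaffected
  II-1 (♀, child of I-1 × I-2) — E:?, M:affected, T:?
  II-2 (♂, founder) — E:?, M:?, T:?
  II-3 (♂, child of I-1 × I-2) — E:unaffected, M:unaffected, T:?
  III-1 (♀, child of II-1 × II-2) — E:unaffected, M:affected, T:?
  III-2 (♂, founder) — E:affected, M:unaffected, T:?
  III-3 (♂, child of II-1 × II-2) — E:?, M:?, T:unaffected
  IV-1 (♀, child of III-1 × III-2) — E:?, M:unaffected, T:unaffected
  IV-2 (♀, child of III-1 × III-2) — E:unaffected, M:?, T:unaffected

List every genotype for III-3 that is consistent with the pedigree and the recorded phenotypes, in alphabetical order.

III-3 ∈ {EE Mm TT, EE Mm Tt, EE mm TT, EE mm Tt, Ee Mm TT, Ee Mm Tt, Ee mm TT, Ee mm Tt, ee Mm TT, ee Mm Tt, ee mm TT, ee mm Tt}

E/I-1 ? ·: EE|Ee|ee
E/I-2 ? ·: EE|Ee|ee
E/II-1 ? I-1×I-2: EE|Ee|ee
E/II-2 ? ·: EE|Ee|ee
E/II-3 un I-1×I-2: EE|Ee
E/III-1 un II-1×II-2: EE|Ee
E/III-2 aff ·: ee
E/III-3 ? II-1×II-2: EE|Ee|ee
E/IV-1 ? III-1×III-2: Ee|ee
E/IV-2 un III-1×III-2: Ee
⇒ E over [I-1,I-2,II-1,II-2,II-3,III-1,III-2,III-3,IV-1,IV-2]: 277 consistent
M/I-1 ? ·: Mm
M/I-2 aff ·: mm
M/II-1 aff I-1×I-2: mm
M/II-2 ? ·: Mm|mm
M/II-3 un I-1×I-2: Mm
M/III-1 aff II-1×II-2: mm
M/III-2 un ·: MM|Mm
M/III-3 ? II-1×II-2: Mm|mm
M/IV-1 un III-1×III-2: Mm
M/IV-2 ? III-1×III-2: Mm|mm
⇒ M over [I-1,I-2,II-1,II-2,II-3,III-1,III-2,III-3,IV-1,IV-2]: 9 consistent
T/I-1 un ·: TT|Tt
T/I-2 un ·: TT|Tt
T/II-1 ? I-1×I-2: TT|Tt|tt
T/II-2 ? ·: TT|Tt|tt
T/II-3 ? I-1×I-2: TT|Tt|tt
T/III-1 ? II-1×II-2: TT|Tt|tt
T/III-2 ? ·: TT|Tt|tt
T/III-3 un II-1×II-2: TT|Tt
T/IV-1 un III-1×III-2: TT|Tt
T/IV-2 un III-1×III-2: TT|Tt
⇒ T over [I-1,I-2,II-1,II-2,II-3,III-1,III-2,III-3,IV-1,IV-2]: 945 consistent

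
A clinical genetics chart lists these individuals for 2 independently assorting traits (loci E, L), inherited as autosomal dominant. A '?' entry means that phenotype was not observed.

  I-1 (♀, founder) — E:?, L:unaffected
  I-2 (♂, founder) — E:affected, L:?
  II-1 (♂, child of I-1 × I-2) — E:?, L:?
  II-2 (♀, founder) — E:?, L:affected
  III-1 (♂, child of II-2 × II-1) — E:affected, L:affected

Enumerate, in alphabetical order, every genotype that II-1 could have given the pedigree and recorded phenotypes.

E/I-1 ? ·: ee|Ee|EE
E/I-2 aff ·: Ee|EE
E/II-1 ? I-1×I-2: ee|Ee|EE
E/II-2 ? ·: ee|Ee|EE
E/III-1 aff II-2×II-1: Ee|EE
⇒ E over [I-1,I-2,II-1,II-2,III-1]: 45 consistent
L/I-1 un ·: ll
L/I-2 ? ·: ll|Ll|LL
L/II-1 ? I-1×I-2: ll|Ll
L/II-2 aff ·: Ll|LL
L/III-1 aff II-2×II-1: Ll|LL
⇒ L over [I-1,I-2,II-1,II-2,III-1]: 12 consistent

II-1 ∈ {EE Ll, EE ll, Ee Ll, Ee ll, ee Ll, ee ll}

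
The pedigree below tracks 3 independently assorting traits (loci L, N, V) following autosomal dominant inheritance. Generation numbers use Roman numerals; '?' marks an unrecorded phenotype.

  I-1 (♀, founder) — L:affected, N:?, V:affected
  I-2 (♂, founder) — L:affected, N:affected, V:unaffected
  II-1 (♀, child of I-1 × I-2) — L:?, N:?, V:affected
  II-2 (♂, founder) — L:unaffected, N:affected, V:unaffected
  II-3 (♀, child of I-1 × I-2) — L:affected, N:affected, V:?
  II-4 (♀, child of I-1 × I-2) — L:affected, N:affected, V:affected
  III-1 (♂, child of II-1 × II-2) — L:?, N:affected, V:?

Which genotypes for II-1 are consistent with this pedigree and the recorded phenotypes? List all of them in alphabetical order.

L/I-1 aff ·: Ll|LL
L/I-2 aff ·: Ll|LL
L/II-1 ? I-1×I-2: ll|Ll|LL
L/II-2 un ·: ll
L/II-3 aff I-1×I-2: Ll|LL
L/II-4 aff I-1×I-2: Ll|LL
L/III-1 ? II-1×II-2: ll|Ll
⇒ L over [I-1,I-2,II-1,II-2,II-3,II-4,III-1]: 41 consistent
N/I-1 ? ·: nn|Nn|NN
N/I-2 aff ·: Nn|NN
N/II-1 ? I-1×I-2: nn|Nn|NN
N/II-2 aff ·: Nn|NN
N/II-3 aff I-1×I-2: Nn|NN
N/II-4 aff I-1×I-2: Nn|NN
N/III-1 aff II-1×II-2: Nn|NN
⇒ N over [I-1,I-2,II-1,II-2,II-3,II-4,III-1]: 105 consistent
V/I-1 aff ·: Vv|VV
V/I-2 un ·: vv
V/II-1 aff I-1×I-2: Vv
V/II-2 un ·: vv
V/II-3 ? I-1×I-2: vv|Vv
V/II-4 aff I-1×I-2: Vv
V/III-1 ? II-1×II-2: vv|Vv
⇒ V over [I-1,I-2,II-1,II-2,II-3,II-4,III-1]: 6 consistent

II-1 ∈ {LL NN Vv, LL Nn Vv, LL nn Vv, Ll NN Vv, Ll Nn Vv, Ll nn Vv, ll NN Vv, ll Nn Vv, ll nn Vv}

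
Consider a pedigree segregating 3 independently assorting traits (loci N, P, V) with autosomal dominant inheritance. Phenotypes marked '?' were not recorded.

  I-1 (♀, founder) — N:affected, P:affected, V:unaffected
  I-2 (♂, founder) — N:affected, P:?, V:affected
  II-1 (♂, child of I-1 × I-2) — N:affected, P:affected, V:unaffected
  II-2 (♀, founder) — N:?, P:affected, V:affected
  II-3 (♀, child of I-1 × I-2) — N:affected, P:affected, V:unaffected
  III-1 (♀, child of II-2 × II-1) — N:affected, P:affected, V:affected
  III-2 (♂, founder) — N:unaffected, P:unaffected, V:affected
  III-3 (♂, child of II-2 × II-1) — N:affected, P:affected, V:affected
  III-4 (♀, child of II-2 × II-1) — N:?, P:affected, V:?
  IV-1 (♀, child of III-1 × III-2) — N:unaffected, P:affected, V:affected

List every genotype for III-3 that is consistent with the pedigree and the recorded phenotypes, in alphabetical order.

III-3 ∈ {NN PP Vv, NN Pp Vv, Nn PP Vv, Nn Pp Vv}

N/I-1 aff ·: Nn|NN
N/I-2 aff ·: Nn|NN
N/II-1 aff I-1×I-2: Nn|NN
N/II-2 ? ·: nn|Nn|NN
N/II-3 aff I-1×I-2: Nn|NN
N/III-1 aff II-2×II-1: Nn
N/III-2 un ·: nn
N/III-3 aff II-2×II-1: Nn|NN
N/III-4 ? II-2×II-1: nn|Nn|NN
N/IV-1 un III-1×III-2: nn
⇒ N over [I-1,I-2,II-1,II-2,II-3,III-1,III-2,III-3,III-4,IV-1]: 107 consistent
P/I-1 aff ·: Pp|PP
P/I-2 ? ·: pp|Pp|PP
P/II-1 aff I-1×I-2: Pp|PP
P/II-2 aff ·: Pp|PP
P/II-3 aff I-1×I-2: Pp|PP
P/III-1 aff II-2×II-1: Pp|PP
P/III-2 un ·: pp
P/III-3 aff II-2×II-1: Pp|PP
P/III-4 aff II-2×II-1: Pp|PP
P/IV-1 aff III-1×III-2: Pp
⇒ P over [I-1,I-2,II-1,II-2,II-3,III-1,III-2,III-3,III-4,IV-1]: 191 consistent
V/I-1 un ·: vv
V/I-2 aff ·: Vv
V/II-1 un I-1×I-2: vv
V/II-2 aff ·: Vv|VV
V/II-3 un I-1×I-2: vv
V/III-1 aff II-2×II-1: Vv
V/III-2 aff ·: Vv|VV
V/III-3 aff II-2×II-1: Vv
V/III-4 ? II-2×II-1: vv|Vv
V/IV-1 aff III-1×III-2: Vv|VV
⇒ V over [I-1,I-2,II-1,II-2,II-3,III-1,III-2,III-3,III-4,IV-1]: 12 consistent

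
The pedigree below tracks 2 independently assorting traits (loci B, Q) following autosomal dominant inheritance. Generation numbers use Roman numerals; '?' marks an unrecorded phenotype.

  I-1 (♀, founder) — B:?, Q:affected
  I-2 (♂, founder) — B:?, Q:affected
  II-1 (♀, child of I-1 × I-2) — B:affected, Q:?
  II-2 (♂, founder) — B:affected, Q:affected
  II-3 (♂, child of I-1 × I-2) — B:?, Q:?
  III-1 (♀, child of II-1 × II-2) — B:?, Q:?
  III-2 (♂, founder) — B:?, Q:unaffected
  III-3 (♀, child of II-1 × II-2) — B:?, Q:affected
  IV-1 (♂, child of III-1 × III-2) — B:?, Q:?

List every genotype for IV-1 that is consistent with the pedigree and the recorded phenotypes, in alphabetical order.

IV-1 ∈ {BB Qq, BB qq, Bb Qq, Bb qq, bb Qq, bb qq}

B/I-1 ? ·: bb|Bb|BB
B/I-2 ? ·: bb|Bb|BB
B/II-1 aff I-1×I-2: Bb|BB
B/II-2 aff ·: Bb|BB
B/II-3 ? I-1×I-2: bb|Bb|BB
B/III-1 ? II-1×II-2: bb|Bb|BB
B/III-2 ? ·: bb|Bb|BB
B/III-3 ? II-1×II-2: bb|Bb|BB
B/IV-1 ? III-1×III-2: bb|Bb|BB
⇒ B over [I-1,I-2,II-1,II-2,II-3,III-1,III-2,III-3,IV-1]: 1079 consistent
Q/I-1 aff ·: Qq|QQ
Q/I-2 aff ·: Qq|QQ
Q/II-1 ? I-1×I-2: qq|Qq|QQ
Q/II-2 aff ·: Qq|QQ
Q/II-3 ? I-1×I-2: qq|Qq|QQ
Q/III-1 ? II-1×II-2: qq|Qq|QQ
Q/III-2 un ·: qq
Q/III-3 aff II-1×II-2: Qq|QQ
Q/IV-1 ? III-1×III-2: qq|Qq
⇒ Q over [I-1,I-2,II-1,II-2,II-3,III-1,III-2,III-3,IV-1]: 169 consistent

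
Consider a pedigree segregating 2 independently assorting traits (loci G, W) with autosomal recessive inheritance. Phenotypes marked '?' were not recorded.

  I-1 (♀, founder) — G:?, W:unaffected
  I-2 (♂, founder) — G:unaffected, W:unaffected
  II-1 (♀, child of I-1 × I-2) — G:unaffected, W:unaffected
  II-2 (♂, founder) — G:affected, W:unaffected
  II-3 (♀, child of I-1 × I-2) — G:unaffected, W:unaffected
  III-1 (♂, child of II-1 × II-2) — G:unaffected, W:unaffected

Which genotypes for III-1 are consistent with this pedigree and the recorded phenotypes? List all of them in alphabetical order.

G/I-1 ? ·: GG|Gg|gg
G/I-2 un ·: GG|Gg
G/II-1 un I-1×I-2: GG|Gg
G/II-2 aff ·: gg
G/II-3 un I-1×I-2: GG|Gg
G/III-1 un II-1×II-2: Gg
⇒ G over [I-1,I-2,II-1,II-2,II-3,III-1]: 15 consistent
W/I-1 un ·: WW|Ww
W/I-2 un ·: WW|Ww
W/II-1 un I-1×I-2: WW|Ww
W/II-2 un ·: WW|Ww
W/II-3 un I-1×I-2: WW|Ww
W/III-1 un II-1×II-2: WW|Ww
⇒ W over [I-1,I-2,II-1,II-2,II-3,III-1]: 45 consistent

III-1 ∈ {Gg WW, Gg Ww}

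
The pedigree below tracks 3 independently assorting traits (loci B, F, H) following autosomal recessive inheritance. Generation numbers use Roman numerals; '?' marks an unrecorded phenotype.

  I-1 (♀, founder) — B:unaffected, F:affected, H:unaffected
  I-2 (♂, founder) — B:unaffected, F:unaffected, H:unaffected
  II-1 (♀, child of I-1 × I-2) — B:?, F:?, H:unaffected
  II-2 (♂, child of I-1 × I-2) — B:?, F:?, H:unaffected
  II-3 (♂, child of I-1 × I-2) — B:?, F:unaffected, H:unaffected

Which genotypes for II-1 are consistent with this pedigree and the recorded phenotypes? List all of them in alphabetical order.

II-1 ∈ {BB Ff HH, BB Ff Hh, BB ff HH, BB ff Hh, Bb Ff HH, Bb Ff Hh, Bb ff HH, Bb ff Hh, bb Ff HH, bb Ff Hh, bb ff HH, bb ff Hh}

B/I-1 un ·: BB|Bb
B/I-2 un ·: BB|Bb
B/II-1 ? I-1×I-2: BB|Bb|bb
B/II-2 ? I-1×I-2: BB|Bb|bb
B/II-3 ? I-1×I-2: BB|Bb|bb
⇒ B over [I-1,I-2,II-1,II-2,II-3]: 44 consistent
F/I-1 aff ·: ff
F/I-2 un ·: FF|Ff
F/II-1 ? I-1×I-2: Ff|ff
F/II-2 ? I-1×I-2: Ff|ff
F/II-3 un I-1×I-2: Ff
⇒ F over [I-1,I-2,II-1,II-2,II-3]: 5 consistent
H/I-1 un ·: HH|Hh
H/I-2 un ·: HH|Hh
H/II-1 un I-1×I-2: HH|Hh
H/II-2 un I-1×I-2: HH|Hh
H/II-3 un I-1×I-2: HH|Hh
⇒ H over [I-1,I-2,II-1,II-2,II-3]: 25 consistent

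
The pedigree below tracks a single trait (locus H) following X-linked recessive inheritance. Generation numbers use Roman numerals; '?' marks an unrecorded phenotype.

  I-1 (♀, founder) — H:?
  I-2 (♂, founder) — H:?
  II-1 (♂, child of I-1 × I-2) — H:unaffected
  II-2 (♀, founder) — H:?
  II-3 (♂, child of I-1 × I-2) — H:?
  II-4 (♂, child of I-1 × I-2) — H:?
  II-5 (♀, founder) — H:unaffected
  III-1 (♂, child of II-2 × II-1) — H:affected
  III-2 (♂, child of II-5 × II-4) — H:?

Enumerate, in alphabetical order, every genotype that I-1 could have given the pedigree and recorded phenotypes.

I-1 ∈ {X^HX^H, X^HX^h}

H/I-1 ? ·: X^HX^H|X^HX^h
H/I-2 ? ·: X^HY|X^hY
H/II-1 un I-1×I-2: X^HY
H/II-2 ? ·: X^HX^h|X^hX^h
H/II-3 ? I-1×I-2: X^HY|X^hY
H/II-4 ? I-1×I-2: X^HY|X^hY
H/II-5 un ·: X^HX^H|X^HX^h
H/III-1 aff II-2×II-1: X^hY
H/III-2 ? II-5×II-4: X^HY|X^hY
⇒ H over [I-1,I-2,II-1,II-2,II-3,II-4,II-5,III-1,III-2]: 60 consistent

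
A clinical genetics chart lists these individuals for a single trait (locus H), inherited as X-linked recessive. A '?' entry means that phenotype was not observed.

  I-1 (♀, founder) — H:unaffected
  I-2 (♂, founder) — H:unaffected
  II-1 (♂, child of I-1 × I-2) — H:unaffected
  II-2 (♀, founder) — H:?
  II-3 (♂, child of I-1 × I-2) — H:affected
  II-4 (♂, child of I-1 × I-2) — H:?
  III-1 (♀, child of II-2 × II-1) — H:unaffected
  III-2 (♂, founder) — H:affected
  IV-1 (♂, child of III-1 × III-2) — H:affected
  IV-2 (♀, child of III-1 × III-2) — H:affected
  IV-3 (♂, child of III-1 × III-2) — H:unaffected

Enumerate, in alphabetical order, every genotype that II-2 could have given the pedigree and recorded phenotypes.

H/I-1 un ·: X^HX^h
H/I-2 un ·: X^HY
H/II-1 un I-1×I-2: X^HY
H/II-2 ? ·: X^HX^h|X^hX^h
H/II-3 aff I-1×I-2: X^hY
H/II-4 ? I-1×I-2: X^HY|X^hY
H/III-1 un II-2×II-1: X^HX^h
H/III-2 aff ·: X^hY
H/IV-1 aff III-1×III-2: X^hY
H/IV-2 aff III-1×III-2: X^hX^h
H/IV-3 un III-1×III-2: X^HY
⇒ H over [I-1,I-2,II-1,II-2,II-3,II-4,III-1,III-2,IV-1,IV-2,IV-3]: 4 consistent

II-2 ∈ {X^HX^h, X^hX^h}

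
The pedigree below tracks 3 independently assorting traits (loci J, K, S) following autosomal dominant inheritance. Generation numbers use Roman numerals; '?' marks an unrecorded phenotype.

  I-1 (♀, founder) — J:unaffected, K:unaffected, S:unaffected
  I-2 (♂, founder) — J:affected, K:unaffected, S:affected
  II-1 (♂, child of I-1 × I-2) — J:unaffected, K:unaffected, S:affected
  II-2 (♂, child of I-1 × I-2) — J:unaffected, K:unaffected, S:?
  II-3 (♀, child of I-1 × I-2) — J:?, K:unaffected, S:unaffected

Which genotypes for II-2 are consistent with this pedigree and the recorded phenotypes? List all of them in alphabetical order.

J/I-1 un ·: jj
J/I-2 aff ·: Jj
J/II-1 un I-1×I-2: jj
J/II-2 un I-1×I-2: jj
J/II-3 ? I-1×I-2: jj|Jj
⇒ J over [I-1,I-2,II-1,II-2,II-3]: 2 consistent
K/I-1 un ·: kk
K/I-2 un ·: kk
K/II-1 un I-1×I-2: kk
K/II-2 un I-1×I-2: kk
K/II-3 un I-1×I-2: kk
⇒ K over [I-1,I-2,II-1,II-2,II-3]: 1 consistent
S/I-1 un ·: ss
S/I-2 aff ·: Ss
S/II-1 aff I-1×I-2: Ss
S/II-2 ? I-1×I-2: ss|Ss
S/II-3 un I-1×I-2: ss
⇒ S over [I-1,I-2,II-1,II-2,II-3]: 2 consistent

II-2 ∈ {jj kk Ss, jj kk ss}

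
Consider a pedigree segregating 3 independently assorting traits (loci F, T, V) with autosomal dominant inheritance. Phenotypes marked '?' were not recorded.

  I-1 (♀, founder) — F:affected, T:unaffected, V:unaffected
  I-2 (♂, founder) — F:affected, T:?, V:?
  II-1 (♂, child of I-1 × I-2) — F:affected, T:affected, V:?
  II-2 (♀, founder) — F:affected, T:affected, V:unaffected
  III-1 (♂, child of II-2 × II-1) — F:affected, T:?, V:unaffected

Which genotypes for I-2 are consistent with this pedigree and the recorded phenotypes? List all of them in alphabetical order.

I-2 ∈ {FF TT VV, FF TT Vv, FF TT vv, FF Tt VV, FF Tt Vv, FF Tt vv, Ff TT VV, Ff TT Vv, Ff TT vv, Ff Tt VV, Ff Tt Vv, Ff Tt vv}

F/I-1 aff ·: Ff|FF
F/I-2 aff ·: Ff|FF
F/II-1 aff I-1×I-2: Ff|FF
F/II-2 aff ·: Ff|FF
F/III-1 aff II-2×II-1: Ff|FF
⇒ F over [I-1,I-2,II-1,II-2,III-1]: 24 consistent
T/I-1 un ·: tt
T/I-2 ? ·: Tt|TT
T/II-1 aff I-1×I-2: Tt
T/II-2 aff ·: Tt|TT
T/III-1 ? II-2×II-1: tt|Tt|TT
⇒ T over [I-1,I-2,II-1,II-2,III-1]: 10 consistent
V/I-1 un ·: vv
V/I-2 ? ·: vv|Vv|VV
V/II-1 ? I-1×I-2: vv|Vv
V/II-2 un ·: vv
V/III-1 un II-2×II-1: vv
⇒ V over [I-1,I-2,II-1,II-2,III-1]: 4 consistent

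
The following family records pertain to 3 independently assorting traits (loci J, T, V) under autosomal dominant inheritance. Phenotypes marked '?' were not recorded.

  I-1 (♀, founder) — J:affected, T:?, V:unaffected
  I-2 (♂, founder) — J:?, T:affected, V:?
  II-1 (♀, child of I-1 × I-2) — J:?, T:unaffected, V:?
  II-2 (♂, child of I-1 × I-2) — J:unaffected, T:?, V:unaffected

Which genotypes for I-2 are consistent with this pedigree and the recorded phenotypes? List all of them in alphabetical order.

J/I-1 aff ·: Jj
J/I-2 ? ·: jj|Jj
J/II-1 ? I-1×I-2: jj|Jj|JJ
J/II-2 un I-1×I-2: jj
⇒ J over [I-1,I-2,II-1,II-2]: 5 consistent
T/I-1 ? ·: tt|Tt
T/I-2 aff ·: Tt
T/II-1 un I-1×I-2: tt
T/II-2 ? I-1×I-2: tt|Tt|TT
⇒ T over [I-1,I-2,II-1,II-2]: 5 consistent
V/I-1 un ·: vv
V/I-2 ? ·: vv|Vv
V/II-1 ? I-1×I-2: vv|Vv
V/II-2 un I-1×I-2: vv
⇒ V over [I-1,I-2,II-1,II-2]: 3 consistent

I-2 ∈ {Jj Tt Vv, Jj Tt vv, jj Tt Vv, jj Tt vv}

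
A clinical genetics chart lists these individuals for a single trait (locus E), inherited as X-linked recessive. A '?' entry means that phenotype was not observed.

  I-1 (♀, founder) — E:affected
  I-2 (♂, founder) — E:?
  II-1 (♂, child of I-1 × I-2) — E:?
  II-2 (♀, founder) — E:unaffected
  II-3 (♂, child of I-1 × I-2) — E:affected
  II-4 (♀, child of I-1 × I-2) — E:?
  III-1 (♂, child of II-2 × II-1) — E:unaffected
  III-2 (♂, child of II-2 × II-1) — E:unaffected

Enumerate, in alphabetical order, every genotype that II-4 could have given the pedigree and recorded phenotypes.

II-4 ∈ {X^EX^e, X^eX^e}

E/I-1 aff ·: X^eX^e
E/I-2 ? ·: X^EY|X^eY
E/II-1 ? I-1×I-2: X^eY
E/II-2 un ·: X^EX^E|X^EX^e
E/II-3 aff I-1×I-2: X^eY
E/II-4 ? I-1×I-2: X^EX^e|X^eX^e
E/III-1 un II-2×II-1: X^EY
E/III-2 un II-2×II-1: X^EY
⇒ E over [I-1,I-2,II-1,II-2,II-3,II-4,III-1,III-2]: 4 consistent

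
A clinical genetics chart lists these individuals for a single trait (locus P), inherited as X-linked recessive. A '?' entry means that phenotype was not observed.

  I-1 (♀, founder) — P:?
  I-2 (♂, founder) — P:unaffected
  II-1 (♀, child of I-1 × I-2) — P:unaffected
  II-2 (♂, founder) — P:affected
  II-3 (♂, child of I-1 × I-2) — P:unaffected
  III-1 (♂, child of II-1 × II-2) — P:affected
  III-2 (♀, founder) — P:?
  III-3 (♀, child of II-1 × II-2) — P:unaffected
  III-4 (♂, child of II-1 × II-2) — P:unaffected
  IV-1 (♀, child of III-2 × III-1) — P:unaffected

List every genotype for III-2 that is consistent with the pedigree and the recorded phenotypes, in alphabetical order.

P/I-1 ? ·: X^PX^p
P/I-2 un ·: X^PY
P/II-1 un I-1×I-2: X^PX^p
P/II-2 aff ·: X^pY
P/II-3 un I-1×I-2: X^PY
P/III-1 aff II-1×II-2: X^pY
P/III-2 ? ·: X^PX^P|X^PX^p
P/III-3 un II-1×II-2: X^PX^p
P/III-4 un II-1×II-2: X^PY
P/IV-1 un III-2×III-1: X^PX^p
⇒ P over [I-1,I-2,II-1,II-2,II-3,III-1,III-2,III-3,III-4,IV-1]: 2 consistent

III-2 ∈ {X^PX^P, X^PX^p}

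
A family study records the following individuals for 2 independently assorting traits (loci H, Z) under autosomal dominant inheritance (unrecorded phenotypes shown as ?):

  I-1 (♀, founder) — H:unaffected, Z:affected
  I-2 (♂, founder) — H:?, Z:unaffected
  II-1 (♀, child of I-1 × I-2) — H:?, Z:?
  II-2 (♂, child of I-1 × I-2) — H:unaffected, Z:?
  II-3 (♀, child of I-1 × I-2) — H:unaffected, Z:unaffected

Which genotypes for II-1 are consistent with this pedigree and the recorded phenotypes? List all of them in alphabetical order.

II-1 ∈ {Hh Zz, Hh zz, hh Zz, hh zz}

H/I-1 un ·: hh
H/I-2 ? ·: hh|Hh
H/II-1 ? I-1×I-2: hh|Hh
H/II-2 un I-1×I-2: hh
H/II-3 un I-1×I-2: hh
⇒ H over [I-1,I-2,II-1,II-2,II-3]: 3 consistent
Z/I-1 aff ·: Zz
Z/I-2 un ·: zz
Z/II-1 ? I-1×I-2: zz|Zz
Z/II-2 ? I-1×I-2: zz|Zz
Z/II-3 un I-1×I-2: zz
⇒ Z over [I-1,I-2,II-1,II-2,II-3]: 4 consistent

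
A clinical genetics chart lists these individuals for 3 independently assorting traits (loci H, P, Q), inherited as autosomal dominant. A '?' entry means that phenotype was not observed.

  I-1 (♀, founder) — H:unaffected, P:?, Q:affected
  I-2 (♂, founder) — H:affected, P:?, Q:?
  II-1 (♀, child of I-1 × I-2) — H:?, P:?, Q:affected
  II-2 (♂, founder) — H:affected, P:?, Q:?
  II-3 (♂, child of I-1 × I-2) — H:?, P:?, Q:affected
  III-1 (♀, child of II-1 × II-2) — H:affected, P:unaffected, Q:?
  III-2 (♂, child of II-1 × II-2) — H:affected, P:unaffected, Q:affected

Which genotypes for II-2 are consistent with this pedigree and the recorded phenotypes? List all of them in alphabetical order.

H/I-1 un ·: hh
H/I-2 aff ·: Hh|HH
H/II-1 ? I-1×I-2: hh|Hh
H/II-2 aff ·: Hh|HH
H/II-3 ? I-1×I-2: hh|Hh
H/III-1 aff II-1×II-2: Hh|HH
H/III-2 aff II-1×II-2: Hh|HH
⇒ H over [I-1,I-2,II-1,II-2,II-3,III-1,III-2]: 28 consistent
P/I-1 ? ·: pp|Pp|PP
P/I-2 ? ·: pp|Pp|PP
P/II-1 ? I-1×I-2: pp|Pp
P/II-2 ? ·: pp|Pp
P/II-3 ? I-1×I-2: pp|Pp|PP
P/III-1 un II-1×II-2: pp
P/III-2 un II-1×II-2: pp
⇒ P over [I-1,I-2,II-1,II-2,II-3,III-1,III-2]: 42 consistent
Q/I-1 aff ·: Qq|QQ
Q/I-2 ? ·: qq|Qq|QQ
Q/II-1 aff I-1×I-2: Qq|QQ
Q/II-2 ? ·: qq|Qq|QQ
Q/II-3 aff I-1×I-2: Qq|QQ
Q/III-1 ? II-1×II-2: qq|Qq|QQ
Q/III-2 aff II-1×II-2: Qq|QQ
⇒ Q over [I-1,I-2,II-1,II-2,II-3,III-1,III-2]: 138 consistent

II-2 ∈ {HH Pp QQ, HH Pp Qq, HH Pp qq, HH pp QQ, HH pp Qq, HH pp qq, Hh Pp QQ, Hh Pp Qq, Hh Pp qq, Hh pp QQ, Hh pp Qq, Hh pp qq}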